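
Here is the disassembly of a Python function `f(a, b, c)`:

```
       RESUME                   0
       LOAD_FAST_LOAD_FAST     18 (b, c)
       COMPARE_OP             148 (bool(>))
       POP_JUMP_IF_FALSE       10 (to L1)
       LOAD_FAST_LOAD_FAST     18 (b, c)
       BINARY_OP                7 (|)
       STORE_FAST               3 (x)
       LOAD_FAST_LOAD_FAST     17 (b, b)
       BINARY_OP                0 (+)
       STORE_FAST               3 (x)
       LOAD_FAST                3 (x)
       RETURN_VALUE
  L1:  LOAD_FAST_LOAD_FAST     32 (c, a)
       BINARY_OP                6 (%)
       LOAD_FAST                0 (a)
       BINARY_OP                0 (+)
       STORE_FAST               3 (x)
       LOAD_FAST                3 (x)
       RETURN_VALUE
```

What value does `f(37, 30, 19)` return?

60

LOAD_FAST_LOAD_FAST b,c → push 30,19. Stack: [30, 19]
COMPARE_OP bool(>) → 30 vs 19 = True. Stack: [True]
POP_JUMP_IF_FALSE → pop True; no jump. Stack: []
LOAD_FAST_LOAD_FAST b,c → push 30,19. Stack: [30, 19]
BINARY_OP | → 30 | 19 = 31. Stack: [31]
STORE_FAST x → x=31. Stack: []
LOAD_FAST_LOAD_FAST b,b → push 30,30. Stack: [30, 30]
BINARY_OP + → 30 + 30 = 60. Stack: [60]
STORE_FAST x → x=60. Stack: []
LOAD_FAST x → push 60. Stack: [60]
RETURN_VALUE → return 60.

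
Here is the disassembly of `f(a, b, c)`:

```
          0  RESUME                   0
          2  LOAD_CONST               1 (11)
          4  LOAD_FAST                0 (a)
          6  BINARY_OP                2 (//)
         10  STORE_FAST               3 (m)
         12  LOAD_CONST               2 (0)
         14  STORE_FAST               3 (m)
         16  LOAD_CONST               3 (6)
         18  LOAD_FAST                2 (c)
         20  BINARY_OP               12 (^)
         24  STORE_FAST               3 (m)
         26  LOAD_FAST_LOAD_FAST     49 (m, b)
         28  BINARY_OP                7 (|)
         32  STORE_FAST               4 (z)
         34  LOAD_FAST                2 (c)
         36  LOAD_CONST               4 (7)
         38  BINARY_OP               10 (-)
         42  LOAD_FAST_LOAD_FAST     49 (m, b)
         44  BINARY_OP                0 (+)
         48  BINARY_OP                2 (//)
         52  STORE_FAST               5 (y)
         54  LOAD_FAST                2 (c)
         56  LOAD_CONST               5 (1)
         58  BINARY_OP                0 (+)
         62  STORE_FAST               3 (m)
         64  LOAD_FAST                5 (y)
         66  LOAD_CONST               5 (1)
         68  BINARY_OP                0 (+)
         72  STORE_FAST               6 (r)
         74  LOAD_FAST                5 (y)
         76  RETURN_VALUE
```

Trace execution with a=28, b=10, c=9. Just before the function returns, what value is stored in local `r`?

1

LOAD_CONST → push 11. Stack: [11]
LOAD_FAST a → push 28. Stack: [11, 28]
BINARY_OP // → 11 // 28 = 0. Stack: [0]
STORE_FAST m → m=0. Stack: []
LOAD_CONST → push 0. Stack: [0]
STORE_FAST m → m=0. Stack: []
LOAD_CONST → push 6. Stack: [6]
LOAD_FAST c → push 9. Stack: [6, 9]
BINARY_OP ^ → 6 ^ 9 = 15. Stack: [15]
STORE_FAST m → m=15. Stack: []
LOAD_FAST_LOAD_FAST m,b → push 15,10. Stack: [15, 10]
BINARY_OP | → 15 | 10 = 15. Stack: [15]
STORE_FAST z → z=15. Stack: []
LOAD_FAST c → push 9. Stack: [9]
LOAD_CONST → push 7. Stack: [9, 7]
BINARY_OP - → 9 - 7 = 2. Stack: [2]
LOAD_FAST_LOAD_FAST m,b → push 15,10. Stack: [2, 15, 10]
BINARY_OP + → 15 + 10 = 25. Stack: [2, 25]
BINARY_OP // → 2 // 25 = 0. Stack: [0]
STORE_FAST y → y=0. Stack: []
LOAD_FAST c → push 9. Stack: [9]
LOAD_CONST → push 1. Stack: [9, 1]
BINARY_OP + → 9 + 1 = 10. Stack: [10]
STORE_FAST m → m=10. Stack: []
LOAD_FAST y → push 0. Stack: [0]
LOAD_CONST → push 1. Stack: [0, 1]
BINARY_OP + → 0 + 1 = 1. Stack: [1]
STORE_FAST r → r=1. Stack: []
LOAD_FAST y → push 0. Stack: [0]
RETURN_VALUE → return 0.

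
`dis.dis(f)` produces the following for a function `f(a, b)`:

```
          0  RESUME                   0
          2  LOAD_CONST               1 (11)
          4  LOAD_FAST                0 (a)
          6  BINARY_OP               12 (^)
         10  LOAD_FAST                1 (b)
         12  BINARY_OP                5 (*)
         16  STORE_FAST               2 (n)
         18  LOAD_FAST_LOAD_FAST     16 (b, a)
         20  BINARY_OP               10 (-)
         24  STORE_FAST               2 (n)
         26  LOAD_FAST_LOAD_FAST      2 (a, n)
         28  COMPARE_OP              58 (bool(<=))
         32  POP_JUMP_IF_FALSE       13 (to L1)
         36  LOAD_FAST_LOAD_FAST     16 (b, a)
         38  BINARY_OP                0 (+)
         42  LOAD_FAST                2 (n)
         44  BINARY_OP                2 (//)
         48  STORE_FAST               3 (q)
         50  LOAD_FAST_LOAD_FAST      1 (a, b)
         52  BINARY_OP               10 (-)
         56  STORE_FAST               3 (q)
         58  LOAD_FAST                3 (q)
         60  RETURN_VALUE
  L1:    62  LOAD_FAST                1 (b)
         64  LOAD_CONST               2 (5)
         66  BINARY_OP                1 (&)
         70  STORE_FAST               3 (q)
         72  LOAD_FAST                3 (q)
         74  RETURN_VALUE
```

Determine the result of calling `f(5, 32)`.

-27

LOAD_CONST → push 11. Stack: [11]
LOAD_FAST a → push 5. Stack: [11, 5]
BINARY_OP ^ → 11 ^ 5 = 14. Stack: [14]
LOAD_FAST b → push 32. Stack: [14, 32]
BINARY_OP * → 14 * 32 = 448. Stack: [448]
STORE_FAST n → n=448. Stack: []
LOAD_FAST_LOAD_FAST b,a → push 32,5. Stack: [32, 5]
BINARY_OP - → 32 - 5 = 27. Stack: [27]
STORE_FAST n → n=27. Stack: []
LOAD_FAST_LOAD_FAST a,n → push 5,27. Stack: [5, 27]
COMPARE_OP bool(<=) → 5 vs 27 = True. Stack: [True]
POP_JUMP_IF_FALSE → pop True; no jump. Stack: []
LOAD_FAST_LOAD_FAST b,a → push 32,5. Stack: [32, 5]
BINARY_OP + → 32 + 5 = 37. Stack: [37]
LOAD_FAST n → push 27. Stack: [37, 27]
BINARY_OP // → 37 // 27 = 1. Stack: [1]
STORE_FAST q → q=1. Stack: []
LOAD_FAST_LOAD_FAST a,b → push 5,32. Stack: [5, 32]
BINARY_OP - → 5 - 32 = -27. Stack: [-27]
STORE_FAST q → q=-27. Stack: []
LOAD_FAST q → push -27. Stack: [-27]
RETURN_VALUE → return -27.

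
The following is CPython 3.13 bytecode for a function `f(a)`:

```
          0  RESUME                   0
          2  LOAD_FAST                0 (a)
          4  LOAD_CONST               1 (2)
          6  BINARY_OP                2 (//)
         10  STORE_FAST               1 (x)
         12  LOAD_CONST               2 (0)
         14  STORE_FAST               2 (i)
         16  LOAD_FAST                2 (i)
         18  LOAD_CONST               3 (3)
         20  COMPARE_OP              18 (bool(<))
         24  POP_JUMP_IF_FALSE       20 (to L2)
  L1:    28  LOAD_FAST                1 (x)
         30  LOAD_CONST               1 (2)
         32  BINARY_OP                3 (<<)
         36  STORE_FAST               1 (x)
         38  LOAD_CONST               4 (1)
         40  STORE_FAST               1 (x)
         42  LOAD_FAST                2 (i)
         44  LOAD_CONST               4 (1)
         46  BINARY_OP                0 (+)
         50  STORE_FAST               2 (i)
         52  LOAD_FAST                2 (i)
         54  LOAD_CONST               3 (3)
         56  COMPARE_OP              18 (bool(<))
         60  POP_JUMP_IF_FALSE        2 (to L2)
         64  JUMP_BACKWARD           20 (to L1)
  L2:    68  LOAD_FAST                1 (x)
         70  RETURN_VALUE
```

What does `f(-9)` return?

1

LOAD_FAST a → push -9. Stack: [-9]
LOAD_CONST → push 2. Stack: [-9, 2]
BINARY_OP // → -9 // 2 = -5. Stack: [-5]
STORE_FAST x → x=-5. Stack: []
LOAD_CONST → push 0. Stack: [0]
STORE_FAST i → i=0. Stack: []
LOAD_FAST i → push 0. Stack: [0]
LOAD_CONST → push 3. Stack: [0, 3]
COMPARE_OP bool(<) → 0 vs 3 = True. Stack: [True]
POP_JUMP_IF_FALSE → pop True; no jump. Stack: []
LOAD_FAST x → push -5. Stack: [-5]
LOAD_CONST → push 2. Stack: [-5, 2]
BINARY_OP << → -5 << 2 = -20. Stack: [-20]
STORE_FAST x → x=-20. Stack: []
LOAD_CONST → push 1. Stack: [1]
STORE_FAST x → x=1. Stack: []
LOAD_FAST i → push 0. Stack: [0]
LOAD_CONST → push 1. Stack: [0, 1]
BINARY_OP + → 0 + 1 = 1. Stack: [1]
STORE_FAST i → i=1. Stack: []
LOAD_FAST i → push 1. Stack: [1]
LOAD_CONST → push 3. Stack: [1, 3]
COMPARE_OP bool(<) → 1 vs 3 = True. Stack: [True]
POP_JUMP_IF_FALSE → pop True; no jump. Stack: []
LOAD_FAST x → push 1. Stack: [1]
LOAD_CONST → push 2. Stack: [1, 2]
BINARY_OP << → 1 << 2 = 4. Stack: [4]
STORE_FAST x → x=4. Stack: []
LOAD_CONST → push 1. Stack: [1]
STORE_FAST x → x=1. Stack: []
LOAD_FAST i → push 1. Stack: [1]
LOAD_CONST → push 1. Stack: [1, 1]
BINARY_OP + → 1 + 1 = 2. Stack: [2]
STORE_FAST i → i=2. Stack: []
LOAD_FAST i → push 2. Stack: [2]
LOAD_CONST → push 3. Stack: [2, 3]
COMPARE_OP bool(<) → 2 vs 3 = True. Stack: [True]
POP_JUMP_IF_FALSE → pop True; no jump. Stack: []
LOAD_FAST x → push 1. Stack: [1]
LOAD_CONST → push 2. Stack: [1, 2]
BINARY_OP << → 1 << 2 = 4. Stack: [4]
STORE_FAST x → x=4. Stack: []
LOAD_CONST → push 1. Stack: [1]
STORE_FAST x → x=1. Stack: []
LOAD_FAST i → push 2. Stack: [2]
LOAD_CONST → push 1. Stack: [2, 1]
BINARY_OP + → 2 + 1 = 3. Stack: [3]
STORE_FAST i → i=3. Stack: []
LOAD_FAST i → push 3. Stack: [3]
LOAD_CONST → push 3. Stack: [3, 3]
COMPARE_OP bool(<) → 3 vs 3 = False. Stack: [False]
POP_JUMP_IF_FALSE → pop False; jump. Stack: []
LOAD_FAST x → push 1. Stack: [1]
RETURN_VALUE → return 1.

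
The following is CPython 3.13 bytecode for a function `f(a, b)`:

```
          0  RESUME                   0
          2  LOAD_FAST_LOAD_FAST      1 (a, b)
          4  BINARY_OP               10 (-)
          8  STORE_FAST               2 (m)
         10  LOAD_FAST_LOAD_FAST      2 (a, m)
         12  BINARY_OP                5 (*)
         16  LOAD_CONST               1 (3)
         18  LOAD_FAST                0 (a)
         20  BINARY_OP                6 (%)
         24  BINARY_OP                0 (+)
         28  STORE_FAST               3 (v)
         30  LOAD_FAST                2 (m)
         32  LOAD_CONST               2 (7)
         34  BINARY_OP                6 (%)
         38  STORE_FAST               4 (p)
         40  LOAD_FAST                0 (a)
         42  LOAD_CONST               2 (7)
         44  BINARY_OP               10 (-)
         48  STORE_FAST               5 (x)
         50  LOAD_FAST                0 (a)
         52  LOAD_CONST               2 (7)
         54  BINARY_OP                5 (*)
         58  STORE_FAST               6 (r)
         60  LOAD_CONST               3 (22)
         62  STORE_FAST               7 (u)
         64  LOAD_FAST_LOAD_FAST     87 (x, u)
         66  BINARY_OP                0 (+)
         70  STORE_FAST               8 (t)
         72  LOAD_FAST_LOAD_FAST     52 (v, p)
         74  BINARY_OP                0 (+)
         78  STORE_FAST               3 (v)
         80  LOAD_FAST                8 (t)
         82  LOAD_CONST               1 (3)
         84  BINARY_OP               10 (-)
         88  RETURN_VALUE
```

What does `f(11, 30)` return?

LOAD_FAST_LOAD_FAST a,b → push 11,30. Stack: [11, 30]
BINARY_OP - → 11 - 30 = -19. Stack: [-19]
STORE_FAST m → m=-19. Stack: []
LOAD_FAST_LOAD_FAST a,m → push 11,-19. Stack: [11, -19]
BINARY_OP * → 11 * -19 = -209. Stack: [-209]
LOAD_CONST → push 3. Stack: [-209, 3]
LOAD_FAST a → push 11. Stack: [-209, 3, 11]
BINARY_OP % → 3 % 11 = 3. Stack: [-209, 3]
BINARY_OP + → -209 + 3 = -206. Stack: [-206]
STORE_FAST v → v=-206. Stack: []
LOAD_FAST m → push -19. Stack: [-19]
LOAD_CONST → push 7. Stack: [-19, 7]
BINARY_OP % → -19 % 7 = 2. Stack: [2]
STORE_FAST p → p=2. Stack: []
LOAD_FAST a → push 11. Stack: [11]
LOAD_CONST → push 7. Stack: [11, 7]
BINARY_OP - → 11 - 7 = 4. Stack: [4]
STORE_FAST x → x=4. Stack: []
LOAD_FAST a → push 11. Stack: [11]
LOAD_CONST → push 7. Stack: [11, 7]
BINARY_OP * → 11 * 7 = 77. Stack: [77]
STORE_FAST r → r=77. Stack: []
LOAD_CONST → push 22. Stack: [22]
STORE_FAST u → u=22. Stack: []
LOAD_FAST_LOAD_FAST x,u → push 4,22. Stack: [4, 22]
BINARY_OP + → 4 + 22 = 26. Stack: [26]
STORE_FAST t → t=26. Stack: []
LOAD_FAST_LOAD_FAST v,p → push -206,2. Stack: [-206, 2]
BINARY_OP + → -206 + 2 = -204. Stack: [-204]
STORE_FAST v → v=-204. Stack: []
LOAD_FAST t → push 26. Stack: [26]
LOAD_CONST → push 3. Stack: [26, 3]
BINARY_OP - → 26 - 3 = 23. Stack: [23]
RETURN_VALUE → return 23.

23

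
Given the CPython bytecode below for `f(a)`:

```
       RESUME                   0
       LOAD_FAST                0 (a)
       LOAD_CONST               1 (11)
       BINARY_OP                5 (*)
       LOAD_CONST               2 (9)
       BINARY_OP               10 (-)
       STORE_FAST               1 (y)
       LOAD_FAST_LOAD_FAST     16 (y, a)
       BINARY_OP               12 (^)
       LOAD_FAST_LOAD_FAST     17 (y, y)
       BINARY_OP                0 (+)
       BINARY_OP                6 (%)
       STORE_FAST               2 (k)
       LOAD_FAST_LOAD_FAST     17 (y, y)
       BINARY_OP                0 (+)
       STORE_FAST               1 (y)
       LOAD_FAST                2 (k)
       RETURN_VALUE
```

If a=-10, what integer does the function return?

LOAD_FAST a → push -10. Stack: [-10]
LOAD_CONST → push 11. Stack: [-10, 11]
BINARY_OP * → -10 * 11 = -110. Stack: [-110]
LOAD_CONST → push 9. Stack: [-110, 9]
BINARY_OP - → -110 - 9 = -119. Stack: [-119]
STORE_FAST y → y=-119. Stack: []
LOAD_FAST_LOAD_FAST y,a → push -119,-10. Stack: [-119, -10]
BINARY_OP ^ → -119 ^ -10 = 127. Stack: [127]
LOAD_FAST_LOAD_FAST y,y → push -119,-119. Stack: [127, -119, -119]
BINARY_OP + → -119 + -119 = -238. Stack: [127, -238]
BINARY_OP % → 127 % -238 = -111. Stack: [-111]
STORE_FAST k → k=-111. Stack: []
LOAD_FAST_LOAD_FAST y,y → push -119,-119. Stack: [-119, -119]
BINARY_OP + → -119 + -119 = -238. Stack: [-238]
STORE_FAST y → y=-238. Stack: []
LOAD_FAST k → push -111. Stack: [-111]
RETURN_VALUE → return -111.

-111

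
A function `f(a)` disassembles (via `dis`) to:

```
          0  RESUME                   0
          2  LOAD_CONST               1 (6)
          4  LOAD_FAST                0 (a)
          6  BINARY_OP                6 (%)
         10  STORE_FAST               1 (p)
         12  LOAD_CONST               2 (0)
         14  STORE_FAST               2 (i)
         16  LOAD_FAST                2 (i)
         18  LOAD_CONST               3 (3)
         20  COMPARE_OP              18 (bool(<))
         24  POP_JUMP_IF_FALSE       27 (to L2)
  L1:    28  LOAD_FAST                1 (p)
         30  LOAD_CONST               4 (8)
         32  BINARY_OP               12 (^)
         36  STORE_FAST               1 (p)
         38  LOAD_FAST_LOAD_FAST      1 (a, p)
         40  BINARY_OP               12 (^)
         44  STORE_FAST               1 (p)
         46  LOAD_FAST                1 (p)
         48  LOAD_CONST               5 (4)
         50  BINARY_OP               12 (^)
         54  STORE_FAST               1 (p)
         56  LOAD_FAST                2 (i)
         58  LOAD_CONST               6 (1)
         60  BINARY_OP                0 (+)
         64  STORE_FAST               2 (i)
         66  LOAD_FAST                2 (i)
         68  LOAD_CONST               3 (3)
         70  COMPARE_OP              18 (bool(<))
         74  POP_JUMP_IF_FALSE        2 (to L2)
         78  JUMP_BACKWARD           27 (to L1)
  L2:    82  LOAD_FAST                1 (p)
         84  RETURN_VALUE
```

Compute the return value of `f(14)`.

4

LOAD_CONST → push 6
LOAD_FAST a → push 14
BINARY_OP % → 6 % 14 = 6
STORE_FAST p → p=6
LOAD_CONST → push 0
STORE_FAST i → i=0
LOAD_FAST i → push 0
LOAD_CONST → push 3
COMPARE_OP bool(<) → 0 vs 3 = True
POP_JUMP_IF_FALSE → pop True; no jump
LOAD_FAST p → push 6
LOAD_CONST → push 8
BINARY_OP ^ → 6 ^ 8 = 14
STORE_FAST p → p=14
LOAD_FAST_LOAD_FAST a,p → push 14,14
BINARY_OP ^ → 14 ^ 14 = 0
STORE_FAST p → p=0
LOAD_FAST p → push 0
LOAD_CONST → push 4
BINARY_OP ^ → 0 ^ 4 = 4
STORE_FAST p → p=4
LOAD_FAST i → push 0
LOAD_CONST → push 1
BINARY_OP + → 0 + 1 = 1
STORE_FAST i → i=1
LOAD_FAST i → push 1
LOAD_CONST → push 3
COMPARE_OP bool(<) → 1 vs 3 = True
POP_JUMP_IF_FALSE → pop True; no jump
LOAD_FAST p → push 4
LOAD_CONST → push 8
BINARY_OP ^ → 4 ^ 8 = 12
STORE_FAST p → p=12
LOAD_FAST_LOAD_FAST a,p → push 14,12
BINARY_OP ^ → 14 ^ 12 = 2
STORE_FAST p → p=2
LOAD_FAST p → push 2
LOAD_CONST → push 4
BINARY_OP ^ → 2 ^ 4 = 6
STORE_FAST p → p=6
LOAD_FAST i → push 1
LOAD_CONST → push 1
BINARY_OP + → 1 + 1 = 2
STORE_FAST i → i=2
LOAD_FAST i → push 2
LOAD_CONST → push 3
COMPARE_OP bool(<) → 2 vs 3 = True
POP_JUMP_IF_FALSE → pop True; no jump
LOAD_FAST p → push 6
LOAD_CONST → push 8
BINARY_OP ^ → 6 ^ 8 = 14
STORE_FAST p → p=14
LOAD_FAST_LOAD_FAST a,p → push 14,14
BINARY_OP ^ → 14 ^ 14 = 0
STORE_FAST p → p=0
LOAD_FAST p → push 0
LOAD_CONST → push 4
BINARY_OP ^ → 0 ^ 4 = 4
STORE_FAST p → p=4
LOAD_FAST i → push 2
LOAD_CONST → push 1
BINARY_OP + → 2 + 1 = 3
STORE_FAST i → i=3
LOAD_FAST i → push 3
LOAD_CONST → push 3
COMPARE_OP bool(<) → 3 vs 3 = False
POP_JUMP_IF_FALSE → pop False; jump
LOAD_FAST p → push 4
RETURN_VALUE → return 4.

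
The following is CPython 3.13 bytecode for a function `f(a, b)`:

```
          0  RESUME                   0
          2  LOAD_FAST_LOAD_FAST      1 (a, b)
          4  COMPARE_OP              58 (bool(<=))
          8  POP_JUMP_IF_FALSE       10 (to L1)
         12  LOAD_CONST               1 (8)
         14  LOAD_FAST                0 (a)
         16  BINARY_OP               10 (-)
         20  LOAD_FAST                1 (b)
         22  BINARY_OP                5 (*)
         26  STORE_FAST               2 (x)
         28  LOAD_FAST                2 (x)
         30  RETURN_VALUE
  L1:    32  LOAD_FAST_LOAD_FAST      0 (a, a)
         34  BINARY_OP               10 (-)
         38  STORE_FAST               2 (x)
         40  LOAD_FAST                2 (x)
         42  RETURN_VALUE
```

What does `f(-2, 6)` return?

60

LOAD_FAST_LOAD_FAST a,b → push -2,6. Stack: [-2, 6]
COMPARE_OP bool(<=) → -2 vs 6 = True. Stack: [True]
POP_JUMP_IF_FALSE → pop True; no jump. Stack: []
LOAD_CONST → push 8. Stack: [8]
LOAD_FAST a → push -2. Stack: [8, -2]
BINARY_OP - → 8 - -2 = 10. Stack: [10]
LOAD_FAST b → push 6. Stack: [10, 6]
BINARY_OP * → 10 * 6 = 60. Stack: [60]
STORE_FAST x → x=60. Stack: []
LOAD_FAST x → push 60. Stack: [60]
RETURN_VALUE → return 60.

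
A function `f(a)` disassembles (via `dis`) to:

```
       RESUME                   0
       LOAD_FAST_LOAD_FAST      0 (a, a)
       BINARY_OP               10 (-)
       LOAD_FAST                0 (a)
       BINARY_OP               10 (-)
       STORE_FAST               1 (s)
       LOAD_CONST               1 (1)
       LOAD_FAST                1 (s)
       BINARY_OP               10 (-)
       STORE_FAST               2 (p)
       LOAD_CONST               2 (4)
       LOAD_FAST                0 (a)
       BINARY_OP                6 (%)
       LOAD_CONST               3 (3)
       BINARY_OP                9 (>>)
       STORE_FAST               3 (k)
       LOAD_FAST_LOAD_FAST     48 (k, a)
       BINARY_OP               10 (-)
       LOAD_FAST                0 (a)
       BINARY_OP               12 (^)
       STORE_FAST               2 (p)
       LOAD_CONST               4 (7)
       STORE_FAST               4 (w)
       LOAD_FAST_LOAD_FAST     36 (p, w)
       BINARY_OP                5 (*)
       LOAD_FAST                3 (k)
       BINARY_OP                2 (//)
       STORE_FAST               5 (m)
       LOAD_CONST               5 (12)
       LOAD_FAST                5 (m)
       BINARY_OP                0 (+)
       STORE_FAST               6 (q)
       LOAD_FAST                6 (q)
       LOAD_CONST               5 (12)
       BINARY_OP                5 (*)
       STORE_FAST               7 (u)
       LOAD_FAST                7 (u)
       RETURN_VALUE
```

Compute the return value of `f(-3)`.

LOAD_FAST_LOAD_FAST a,a → push -3,-3. Stack: [-3, -3]
BINARY_OP - → -3 - -3 = 0. Stack: [0]
LOAD_FAST a → push -3. Stack: [0, -3]
BINARY_OP - → 0 - -3 = 3. Stack: [3]
STORE_FAST s → s=3. Stack: []
LOAD_CONST → push 1. Stack: [1]
LOAD_FAST s → push 3. Stack: [1, 3]
BINARY_OP - → 1 - 3 = -2. Stack: [-2]
STORE_FAST p → p=-2. Stack: []
LOAD_CONST → push 4. Stack: [4]
LOAD_FAST a → push -3. Stack: [4, -3]
BINARY_OP % → 4 % -3 = -2. Stack: [-2]
LOAD_CONST → push 3. Stack: [-2, 3]
BINARY_OP >> → -2 >> 3 = -1. Stack: [-1]
STORE_FAST k → k=-1. Stack: []
LOAD_FAST_LOAD_FAST k,a → push -1,-3. Stack: [-1, -3]
BINARY_OP - → -1 - -3 = 2. Stack: [2]
LOAD_FAST a → push -3. Stack: [2, -3]
BINARY_OP ^ → 2 ^ -3 = -1. Stack: [-1]
STORE_FAST p → p=-1. Stack: []
LOAD_CONST → push 7. Stack: [7]
STORE_FAST w → w=7. Stack: []
LOAD_FAST_LOAD_FAST p,w → push -1,7. Stack: [-1, 7]
BINARY_OP * → -1 * 7 = -7. Stack: [-7]
LOAD_FAST k → push -1. Stack: [-7, -1]
BINARY_OP // → -7 // -1 = 7. Stack: [7]
STORE_FAST m → m=7. Stack: []
LOAD_CONST → push 12. Stack: [12]
LOAD_FAST m → push 7. Stack: [12, 7]
BINARY_OP + → 12 + 7 = 19. Stack: [19]
STORE_FAST q → q=19. Stack: []
LOAD_FAST q → push 19. Stack: [19]
LOAD_CONST → push 12. Stack: [19, 12]
BINARY_OP * → 19 * 12 = 228. Stack: [228]
STORE_FAST u → u=228. Stack: []
LOAD_FAST u → push 228. Stack: [228]
RETURN_VALUE → return 228.

228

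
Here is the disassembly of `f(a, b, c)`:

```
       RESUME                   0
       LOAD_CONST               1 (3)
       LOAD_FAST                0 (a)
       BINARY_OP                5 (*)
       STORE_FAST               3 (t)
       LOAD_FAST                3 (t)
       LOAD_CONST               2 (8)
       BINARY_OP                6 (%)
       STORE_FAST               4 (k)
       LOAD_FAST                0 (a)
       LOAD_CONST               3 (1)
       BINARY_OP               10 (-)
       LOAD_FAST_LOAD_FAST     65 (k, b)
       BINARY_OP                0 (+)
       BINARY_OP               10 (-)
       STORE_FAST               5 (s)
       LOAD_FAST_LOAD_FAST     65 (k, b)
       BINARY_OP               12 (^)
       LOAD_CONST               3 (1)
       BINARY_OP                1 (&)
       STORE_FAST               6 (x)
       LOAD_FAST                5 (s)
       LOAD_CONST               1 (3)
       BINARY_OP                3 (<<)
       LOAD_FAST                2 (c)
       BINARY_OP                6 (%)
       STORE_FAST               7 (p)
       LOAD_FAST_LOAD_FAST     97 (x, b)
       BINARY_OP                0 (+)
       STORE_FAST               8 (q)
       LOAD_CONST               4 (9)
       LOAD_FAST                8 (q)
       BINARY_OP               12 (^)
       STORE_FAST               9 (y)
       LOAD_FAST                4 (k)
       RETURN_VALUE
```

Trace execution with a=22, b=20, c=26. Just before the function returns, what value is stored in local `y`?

LOAD_CONST → push 3. Stack: [3]
LOAD_FAST a → push 22. Stack: [3, 22]
BINARY_OP * → 3 * 22 = 66. Stack: [66]
STORE_FAST t → t=66. Stack: []
LOAD_FAST t → push 66. Stack: [66]
LOAD_CONST → push 8. Stack: [66, 8]
BINARY_OP % → 66 % 8 = 2. Stack: [2]
STORE_FAST k → k=2. Stack: []
LOAD_FAST a → push 22. Stack: [22]
LOAD_CONST → push 1. Stack: [22, 1]
BINARY_OP - → 22 - 1 = 21. Stack: [21]
LOAD_FAST_LOAD_FAST k,b → push 2,20. Stack: [21, 2, 20]
BINARY_OP + → 2 + 20 = 22. Stack: [21, 22]
BINARY_OP - → 21 - 22 = -1. Stack: [-1]
STORE_FAST s → s=-1. Stack: []
LOAD_FAST_LOAD_FAST k,b → push 2,20. Stack: [2, 20]
BINARY_OP ^ → 2 ^ 20 = 22. Stack: [22]
LOAD_CONST → push 1. Stack: [22, 1]
BINARY_OP & → 22 & 1 = 0. Stack: [0]
STORE_FAST x → x=0. Stack: []
LOAD_FAST s → push -1. Stack: [-1]
LOAD_CONST → push 3. Stack: [-1, 3]
BINARY_OP << → -1 << 3 = -8. Stack: [-8]
LOAD_FAST c → push 26. Stack: [-8, 26]
BINARY_OP % → -8 % 26 = 18. Stack: [18]
STORE_FAST p → p=18. Stack: []
LOAD_FAST_LOAD_FAST x,b → push 0,20. Stack: [0, 20]
BINARY_OP + → 0 + 20 = 20. Stack: [20]
STORE_FAST q → q=20. Stack: []
LOAD_CONST → push 9. Stack: [9]
LOAD_FAST q → push 20. Stack: [9, 20]
BINARY_OP ^ → 9 ^ 20 = 29. Stack: [29]
STORE_FAST y → y=29. Stack: []
LOAD_FAST k → push 2. Stack: [2]
RETURN_VALUE → return 2.

29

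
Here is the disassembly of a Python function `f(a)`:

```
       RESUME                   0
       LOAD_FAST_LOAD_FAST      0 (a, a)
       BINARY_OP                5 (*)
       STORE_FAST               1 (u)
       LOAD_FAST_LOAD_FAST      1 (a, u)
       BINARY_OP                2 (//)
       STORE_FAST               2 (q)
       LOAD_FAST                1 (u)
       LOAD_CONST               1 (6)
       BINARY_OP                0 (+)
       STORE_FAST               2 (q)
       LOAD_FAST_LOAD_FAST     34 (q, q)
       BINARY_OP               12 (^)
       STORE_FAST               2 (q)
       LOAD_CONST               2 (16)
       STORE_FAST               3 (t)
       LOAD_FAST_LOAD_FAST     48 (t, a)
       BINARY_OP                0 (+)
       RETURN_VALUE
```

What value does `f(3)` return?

LOAD_FAST_LOAD_FAST a,a → push 3,3. Stack: [3, 3]
BINARY_OP * → 3 * 3 = 9. Stack: [9]
STORE_FAST u → u=9. Stack: []
LOAD_FAST_LOAD_FAST a,u → push 3,9. Stack: [3, 9]
BINARY_OP // → 3 // 9 = 0. Stack: [0]
STORE_FAST q → q=0. Stack: []
LOAD_FAST u → push 9. Stack: [9]
LOAD_CONST → push 6. Stack: [9, 6]
BINARY_OP + → 9 + 6 = 15. Stack: [15]
STORE_FAST q → q=15. Stack: []
LOAD_FAST_LOAD_FAST q,q → push 15,15. Stack: [15, 15]
BINARY_OP ^ → 15 ^ 15 = 0. Stack: [0]
STORE_FAST q → q=0. Stack: []
LOAD_CONST → push 16. Stack: [16]
STORE_FAST t → t=16. Stack: []
LOAD_FAST_LOAD_FAST t,a → push 16,3. Stack: [16, 3]
BINARY_OP + → 16 + 3 = 19. Stack: [19]
RETURN_VALUE → return 19.

19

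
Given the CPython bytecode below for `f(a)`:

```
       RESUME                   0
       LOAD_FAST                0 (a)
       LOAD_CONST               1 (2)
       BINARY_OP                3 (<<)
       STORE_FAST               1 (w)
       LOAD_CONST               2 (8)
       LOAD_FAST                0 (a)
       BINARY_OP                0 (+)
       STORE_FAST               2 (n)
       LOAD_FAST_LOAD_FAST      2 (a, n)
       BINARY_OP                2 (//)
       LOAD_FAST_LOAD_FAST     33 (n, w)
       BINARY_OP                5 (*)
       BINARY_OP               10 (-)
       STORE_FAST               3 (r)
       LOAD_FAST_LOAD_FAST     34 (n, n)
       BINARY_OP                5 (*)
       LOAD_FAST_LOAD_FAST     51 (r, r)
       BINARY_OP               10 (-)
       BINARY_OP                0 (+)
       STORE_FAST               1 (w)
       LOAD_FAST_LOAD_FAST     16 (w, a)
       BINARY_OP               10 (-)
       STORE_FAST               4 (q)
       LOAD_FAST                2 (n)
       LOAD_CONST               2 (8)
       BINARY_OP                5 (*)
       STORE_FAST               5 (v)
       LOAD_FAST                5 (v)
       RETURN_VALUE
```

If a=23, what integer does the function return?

LOAD_FAST a → push 23. Stack: [23]
LOAD_CONST → push 2. Stack: [23, 2]
BINARY_OP << → 23 << 2 = 92. Stack: [92]
STORE_FAST w → w=92. Stack: []
LOAD_CONST → push 8. Stack: [8]
LOAD_FAST a → push 23. Stack: [8, 23]
BINARY_OP + → 8 + 23 = 31. Stack: [31]
STORE_FAST n → n=31. Stack: []
LOAD_FAST_LOAD_FAST a,n → push 23,31. Stack: [23, 31]
BINARY_OP // → 23 // 31 = 0. Stack: [0]
LOAD_FAST_LOAD_FAST n,w → push 31,92. Stack: [0, 31, 92]
BINARY_OP * → 31 * 92 = 2852. Stack: [0, 2852]
BINARY_OP - → 0 - 2852 = -2852. Stack: [-2852]
STORE_FAST r → r=-2852. Stack: []
LOAD_FAST_LOAD_FAST n,n → push 31,31. Stack: [31, 31]
BINARY_OP * → 31 * 31 = 961. Stack: [961]
LOAD_FAST_LOAD_FAST r,r → push -2852,-2852. Stack: [961, -2852, -2852]
BINARY_OP - → -2852 - -2852 = 0. Stack: [961, 0]
BINARY_OP + → 961 + 0 = 961. Stack: [961]
STORE_FAST w → w=961. Stack: []
LOAD_FAST_LOAD_FAST w,a → push 961,23. Stack: [961, 23]
BINARY_OP - → 961 - 23 = 938. Stack: [938]
STORE_FAST q → q=938. Stack: []
LOAD_FAST n → push 31. Stack: [31]
LOAD_CONST → push 8. Stack: [31, 8]
BINARY_OP * → 31 * 8 = 248. Stack: [248]
STORE_FAST v → v=248. Stack: []
LOAD_FAST v → push 248. Stack: [248]
RETURN_VALUE → return 248.

248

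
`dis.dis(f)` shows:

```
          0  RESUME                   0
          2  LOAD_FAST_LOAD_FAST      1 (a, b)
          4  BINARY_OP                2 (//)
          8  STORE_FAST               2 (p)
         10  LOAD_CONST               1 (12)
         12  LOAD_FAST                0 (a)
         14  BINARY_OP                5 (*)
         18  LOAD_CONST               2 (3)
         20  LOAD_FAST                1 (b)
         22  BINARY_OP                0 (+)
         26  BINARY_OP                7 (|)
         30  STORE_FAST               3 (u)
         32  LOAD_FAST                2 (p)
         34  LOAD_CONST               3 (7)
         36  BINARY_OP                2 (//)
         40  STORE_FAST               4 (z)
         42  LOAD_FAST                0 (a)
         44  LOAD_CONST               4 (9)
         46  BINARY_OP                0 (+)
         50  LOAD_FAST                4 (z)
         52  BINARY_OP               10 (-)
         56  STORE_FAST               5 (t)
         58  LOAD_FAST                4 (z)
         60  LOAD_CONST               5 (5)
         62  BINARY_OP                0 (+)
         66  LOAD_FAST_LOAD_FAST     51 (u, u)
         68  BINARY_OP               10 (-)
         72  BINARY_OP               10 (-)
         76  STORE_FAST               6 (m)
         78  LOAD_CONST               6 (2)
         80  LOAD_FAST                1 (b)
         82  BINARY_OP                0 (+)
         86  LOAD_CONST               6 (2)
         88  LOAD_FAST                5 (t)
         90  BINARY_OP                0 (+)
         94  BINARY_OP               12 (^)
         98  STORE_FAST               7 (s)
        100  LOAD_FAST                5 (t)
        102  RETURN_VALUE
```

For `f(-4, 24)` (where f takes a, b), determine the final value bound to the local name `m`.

LOAD_FAST_LOAD_FAST a,b → push -4,24. Stack: [-4, 24]
BINARY_OP // → -4 // 24 = -1. Stack: [-1]
STORE_FAST p → p=-1. Stack: []
LOAD_CONST → push 12. Stack: [12]
LOAD_FAST a → push -4. Stack: [12, -4]
BINARY_OP * → 12 * -4 = -48. Stack: [-48]
LOAD_CONST → push 3. Stack: [-48, 3]
LOAD_FAST b → push 24. Stack: [-48, 3, 24]
BINARY_OP + → 3 + 24 = 27. Stack: [-48, 27]
BINARY_OP | → -48 | 27 = -37. Stack: [-37]
STORE_FAST u → u=-37. Stack: []
LOAD_FAST p → push -1. Stack: [-1]
LOAD_CONST → push 7. Stack: [-1, 7]
BINARY_OP // → -1 // 7 = -1. Stack: [-1]
STORE_FAST z → z=-1. Stack: []
LOAD_FAST a → push -4. Stack: [-4]
LOAD_CONST → push 9. Stack: [-4, 9]
BINARY_OP + → -4 + 9 = 5. Stack: [5]
LOAD_FAST z → push -1. Stack: [5, -1]
BINARY_OP - → 5 - -1 = 6. Stack: [6]
STORE_FAST t → t=6. Stack: []
LOAD_FAST z → push -1. Stack: [-1]
LOAD_CONST → push 5. Stack: [-1, 5]
BINARY_OP + → -1 + 5 = 4. Stack: [4]
LOAD_FAST_LOAD_FAST u,u → push -37,-37. Stack: [4, -37, -37]
BINARY_OP - → -37 - -37 = 0. Stack: [4, 0]
BINARY_OP - → 4 - 0 = 4. Stack: [4]
STORE_FAST m → m=4. Stack: []
LOAD_CONST → push 2. Stack: [2]
LOAD_FAST b → push 24. Stack: [2, 24]
BINARY_OP + → 2 + 24 = 26. Stack: [26]
LOAD_CONST → push 2. Stack: [26, 2]
LOAD_FAST t → push 6. Stack: [26, 2, 6]
BINARY_OP + → 2 + 6 = 8. Stack: [26, 8]
BINARY_OP ^ → 26 ^ 8 = 18. Stack: [18]
STORE_FAST s → s=18. Stack: []
LOAD_FAST t → push 6. Stack: [6]
RETURN_VALUE → return 6.

4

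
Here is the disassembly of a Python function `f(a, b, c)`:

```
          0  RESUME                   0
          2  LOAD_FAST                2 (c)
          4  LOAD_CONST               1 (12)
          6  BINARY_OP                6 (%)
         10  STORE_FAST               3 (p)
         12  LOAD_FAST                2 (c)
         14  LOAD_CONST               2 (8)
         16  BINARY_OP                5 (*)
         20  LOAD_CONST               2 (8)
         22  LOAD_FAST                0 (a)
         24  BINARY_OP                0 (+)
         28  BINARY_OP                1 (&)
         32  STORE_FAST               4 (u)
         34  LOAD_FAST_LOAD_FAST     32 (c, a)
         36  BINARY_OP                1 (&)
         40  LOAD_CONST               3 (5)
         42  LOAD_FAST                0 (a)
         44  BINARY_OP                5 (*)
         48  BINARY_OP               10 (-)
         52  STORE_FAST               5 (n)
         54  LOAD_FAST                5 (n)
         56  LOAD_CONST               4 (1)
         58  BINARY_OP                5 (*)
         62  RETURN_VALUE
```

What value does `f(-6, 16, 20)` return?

LOAD_FAST c → push 20. Stack: [20]
LOAD_CONST → push 12. Stack: [20, 12]
BINARY_OP % → 20 % 12 = 8. Stack: [8]
STORE_FAST p → p=8. Stack: []
LOAD_FAST c → push 20. Stack: [20]
LOAD_CONST → push 8. Stack: [20, 8]
BINARY_OP * → 20 * 8 = 160. Stack: [160]
LOAD_CONST → push 8. Stack: [160, 8]
LOAD_FAST a → push -6. Stack: [160, 8, -6]
BINARY_OP + → 8 + -6 = 2. Stack: [160, 2]
BINARY_OP & → 160 & 2 = 0. Stack: [0]
STORE_FAST u → u=0. Stack: []
LOAD_FAST_LOAD_FAST c,a → push 20,-6. Stack: [20, -6]
BINARY_OP & → 20 & -6 = 16. Stack: [16]
LOAD_CONST → push 5. Stack: [16, 5]
LOAD_FAST a → push -6. Stack: [16, 5, -6]
BINARY_OP * → 5 * -6 = -30. Stack: [16, -30]
BINARY_OP - → 16 - -30 = 46. Stack: [46]
STORE_FAST n → n=46. Stack: []
LOAD_FAST n → push 46. Stack: [46]
LOAD_CONST → push 1. Stack: [46, 1]
BINARY_OP * → 46 * 1 = 46. Stack: [46]
RETURN_VALUE → return 46.

46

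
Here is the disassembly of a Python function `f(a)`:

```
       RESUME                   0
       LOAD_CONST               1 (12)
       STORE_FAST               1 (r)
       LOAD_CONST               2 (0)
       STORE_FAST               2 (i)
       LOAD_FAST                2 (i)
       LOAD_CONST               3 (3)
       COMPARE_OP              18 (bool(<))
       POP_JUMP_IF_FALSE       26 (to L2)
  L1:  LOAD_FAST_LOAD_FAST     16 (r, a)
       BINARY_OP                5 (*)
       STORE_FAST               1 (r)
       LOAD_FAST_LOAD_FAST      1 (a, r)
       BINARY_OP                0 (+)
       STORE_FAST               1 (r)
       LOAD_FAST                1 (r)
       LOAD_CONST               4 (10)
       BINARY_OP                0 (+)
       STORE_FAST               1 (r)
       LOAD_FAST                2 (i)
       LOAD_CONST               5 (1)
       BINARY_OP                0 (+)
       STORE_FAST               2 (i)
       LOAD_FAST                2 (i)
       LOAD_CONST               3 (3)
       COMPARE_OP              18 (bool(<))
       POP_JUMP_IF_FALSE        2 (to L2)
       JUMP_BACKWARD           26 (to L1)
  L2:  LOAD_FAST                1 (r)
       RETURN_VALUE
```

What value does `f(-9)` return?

-8675

LOAD_CONST → push 12
STORE_FAST r → r=12
LOAD_CONST → push 0
STORE_FAST i → i=0
LOAD_FAST i → push 0
LOAD_CONST → push 3
COMPARE_OP bool(<) → 0 vs 3 = True
POP_JUMP_IF_FALSE → pop True; no jump
LOAD_FAST_LOAD_FAST r,a → push 12,-9
BINARY_OP * → 12 * -9 = -108
STORE_FAST r → r=-108
LOAD_FAST_LOAD_FAST a,r → push -9,-108
BINARY_OP + → -9 + -108 = -117
STORE_FAST r → r=-117
LOAD_FAST r → push -117
LOAD_CONST → push 10
BINARY_OP + → -117 + 10 = -107
STORE_FAST r → r=-107
LOAD_FAST i → push 0
LOAD_CONST → push 1
BINARY_OP + → 0 + 1 = 1
STORE_FAST i → i=1
LOAD_FAST i → push 1
LOAD_CONST → push 3
COMPARE_OP bool(<) → 1 vs 3 = True
POP_JUMP_IF_FALSE → pop True; no jump
LOAD_FAST_LOAD_FAST r,a → push -107,-9
BINARY_OP * → -107 * -9 = 963
STORE_FAST r → r=963
LOAD_FAST_LOAD_FAST a,r → push -9,963
BINARY_OP + → -9 + 963 = 954
STORE_FAST r → r=954
LOAD_FAST r → push 954
LOAD_CONST → push 10
BINARY_OP + → 954 + 10 = 964
STORE_FAST r → r=964
LOAD_FAST i → push 1
LOAD_CONST → push 1
BINARY_OP + → 1 + 1 = 2
STORE_FAST i → i=2
LOAD_FAST i → push 2
LOAD_CONST → push 3
COMPARE_OP bool(<) → 2 vs 3 = True
POP_JUMP_IF_FALSE → pop True; no jump
LOAD_FAST_LOAD_FAST r,a → push 964,-9
BINARY_OP * → 964 * -9 = -8676
STORE_FAST r → r=-8676
LOAD_FAST_LOAD_FAST a,r → push -9,-8676
BINARY_OP + → -9 + -8676 = -8685
STORE_FAST r → r=-8685
LOAD_FAST r → push -8685
LOAD_CONST → push 10
BINARY_OP + → -8685 + 10 = -8675
STORE_FAST r → r=-8675
LOAD_FAST i → push 2
LOAD_CONST → push 1
BINARY_OP + → 2 + 1 = 3
STORE_FAST i → i=3
LOAD_FAST i → push 3
LOAD_CONST → push 3
COMPARE_OP bool(<) → 3 vs 3 = False
POP_JUMP_IF_FALSE → pop False; jump
LOAD_FAST r → push -8675
RETURN_VALUE → return -8675.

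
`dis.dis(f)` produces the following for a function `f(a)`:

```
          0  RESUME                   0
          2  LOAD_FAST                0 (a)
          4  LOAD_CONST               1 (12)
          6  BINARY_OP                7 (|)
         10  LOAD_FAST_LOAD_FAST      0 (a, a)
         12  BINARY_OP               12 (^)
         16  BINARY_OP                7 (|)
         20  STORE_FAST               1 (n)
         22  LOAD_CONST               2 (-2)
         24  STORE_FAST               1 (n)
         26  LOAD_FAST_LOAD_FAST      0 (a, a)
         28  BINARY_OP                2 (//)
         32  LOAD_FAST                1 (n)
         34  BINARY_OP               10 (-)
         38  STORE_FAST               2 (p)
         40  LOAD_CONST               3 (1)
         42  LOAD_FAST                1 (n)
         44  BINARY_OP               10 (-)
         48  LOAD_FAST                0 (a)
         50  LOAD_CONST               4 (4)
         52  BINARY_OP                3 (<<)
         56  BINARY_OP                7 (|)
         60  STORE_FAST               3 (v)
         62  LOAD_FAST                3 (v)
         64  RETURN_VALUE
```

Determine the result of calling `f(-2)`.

-29

LOAD_FAST a → push -2. Stack: [-2]
LOAD_CONST → push 12. Stack: [-2, 12]
BINARY_OP | → -2 | 12 = -2. Stack: [-2]
LOAD_FAST_LOAD_FAST a,a → push -2,-2. Stack: [-2, -2, -2]
BINARY_OP ^ → -2 ^ -2 = 0. Stack: [-2, 0]
BINARY_OP | → -2 | 0 = -2. Stack: [-2]
STORE_FAST n → n=-2. Stack: []
LOAD_CONST → push -2. Stack: [-2]
STORE_FAST n → n=-2. Stack: []
LOAD_FAST_LOAD_FAST a,a → push -2,-2. Stack: [-2, -2]
BINARY_OP // → -2 // -2 = 1. Stack: [1]
LOAD_FAST n → push -2. Stack: [1, -2]
BINARY_OP - → 1 - -2 = 3. Stack: [3]
STORE_FAST p → p=3. Stack: []
LOAD_CONST → push 1. Stack: [1]
LOAD_FAST n → push -2. Stack: [1, -2]
BINARY_OP - → 1 - -2 = 3. Stack: [3]
LOAD_FAST a → push -2. Stack: [3, -2]
LOAD_CONST → push 4. Stack: [3, -2, 4]
BINARY_OP << → -2 << 4 = -32. Stack: [3, -32]
BINARY_OP | → 3 | -32 = -29. Stack: [-29]
STORE_FAST v → v=-29. Stack: []
LOAD_FAST v → push -29. Stack: [-29]
RETURN_VALUE → return -29.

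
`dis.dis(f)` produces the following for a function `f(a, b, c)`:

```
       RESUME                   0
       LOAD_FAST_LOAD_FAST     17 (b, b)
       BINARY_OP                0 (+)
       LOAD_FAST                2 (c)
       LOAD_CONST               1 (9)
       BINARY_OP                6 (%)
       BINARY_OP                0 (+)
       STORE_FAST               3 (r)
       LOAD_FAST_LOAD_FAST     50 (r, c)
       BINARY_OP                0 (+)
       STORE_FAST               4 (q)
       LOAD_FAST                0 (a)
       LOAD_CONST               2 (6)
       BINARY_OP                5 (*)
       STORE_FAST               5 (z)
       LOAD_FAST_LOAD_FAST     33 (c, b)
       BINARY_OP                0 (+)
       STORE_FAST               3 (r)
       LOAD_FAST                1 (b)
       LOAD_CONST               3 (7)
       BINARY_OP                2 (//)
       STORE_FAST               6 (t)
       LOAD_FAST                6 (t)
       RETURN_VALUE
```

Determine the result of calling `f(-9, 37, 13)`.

LOAD_FAST_LOAD_FAST b,b → push 37,37. Stack: [37, 37]
BINARY_OP + → 37 + 37 = 74. Stack: [74]
LOAD_FAST c → push 13. Stack: [74, 13]
LOAD_CONST → push 9. Stack: [74, 13, 9]
BINARY_OP % → 13 % 9 = 4. Stack: [74, 4]
BINARY_OP + → 74 + 4 = 78. Stack: [78]
STORE_FAST r → r=78. Stack: []
LOAD_FAST_LOAD_FAST r,c → push 78,13. Stack: [78, 13]
BINARY_OP + → 78 + 13 = 91. Stack: [91]
STORE_FAST q → q=91. Stack: []
LOAD_FAST a → push -9. Stack: [-9]
LOAD_CONST → push 6. Stack: [-9, 6]
BINARY_OP * → -9 * 6 = -54. Stack: [-54]
STORE_FAST z → z=-54. Stack: []
LOAD_FAST_LOAD_FAST c,b → push 13,37. Stack: [13, 37]
BINARY_OP + → 13 + 37 = 50. Stack: [50]
STORE_FAST r → r=50. Stack: []
LOAD_FAST b → push 37. Stack: [37]
LOAD_CONST → push 7. Stack: [37, 7]
BINARY_OP // → 37 // 7 = 5. Stack: [5]
STORE_FAST t → t=5. Stack: []
LOAD_FAST t → push 5. Stack: [5]
RETURN_VALUE → return 5.

5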